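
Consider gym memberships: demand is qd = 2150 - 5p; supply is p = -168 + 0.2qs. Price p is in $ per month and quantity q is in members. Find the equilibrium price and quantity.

p* = 131, q* = 1495

In direct form, qs = 840 + 5p.
Set qd = qs: 2150 - 5p = 840 + 5p, so 1310 = 10p and p* = 131.
From the demand curve, q* = 2150 - 5(131) = 1495.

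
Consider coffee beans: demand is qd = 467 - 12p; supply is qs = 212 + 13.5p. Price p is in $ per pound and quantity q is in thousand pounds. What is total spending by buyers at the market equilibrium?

At equilibrium qd = qs, so 467 - 12p = 212 + 13.5p; collecting terms, 255 = 25.5p and p* = 10.
Substitute back: q* = 467 - 12(10) = 347.
Total spending by buyers = p* × q* = 10 × 347 = 3470.

Total spending by buyers = 3470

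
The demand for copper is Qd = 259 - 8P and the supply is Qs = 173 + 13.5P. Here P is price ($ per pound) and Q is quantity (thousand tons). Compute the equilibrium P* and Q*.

Equating demand and supply, 259 - 8P = 173 + 13.5P gives 21.5P = 86, so P* = 4.
Plugging P* into demand: Q* = 259 - 8(4) = 227.

P* = 4, Q* = 227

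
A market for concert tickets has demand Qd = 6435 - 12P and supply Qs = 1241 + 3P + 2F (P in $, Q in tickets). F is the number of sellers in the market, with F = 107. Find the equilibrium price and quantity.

With F = 107, supply is Qs = 1455 + 3P.
The market clears where 6435 - 12P = 1455 + 3P. Rearranging, 15P = 4980, hence P* = 332.
Substitute back: Q* = 6435 - 12(332) = 2451.

P* = 332, Q* = 2451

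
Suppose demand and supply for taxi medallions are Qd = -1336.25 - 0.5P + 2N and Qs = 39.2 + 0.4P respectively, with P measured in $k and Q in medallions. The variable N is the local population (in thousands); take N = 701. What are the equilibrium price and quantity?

With N = 701, demand is Qd = 65.75 - 0.5P.
At equilibrium Qd = Qs, so 65.75 - 0.5P = 39.2 + 0.4P; collecting terms, 26.55 = 0.9P and P* = 29.5.
Plugging P* into demand: Q* = 65.75 - 0.5(29.5) = 51.

P* = 29.5, Q* = 51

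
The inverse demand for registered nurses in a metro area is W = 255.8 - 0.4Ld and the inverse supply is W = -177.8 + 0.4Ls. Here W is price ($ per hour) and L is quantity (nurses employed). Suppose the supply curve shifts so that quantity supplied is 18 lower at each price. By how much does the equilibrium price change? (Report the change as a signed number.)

Solving each curve for L: Ld = 639.5 - 2.5W and Ls = 444.5 + 2.5W.
Equating demand and supply, 639.5 - 2.5W = 444.5 + 2.5W gives 5W = 195, so W* = 39.
Plugging W* into demand: L* = 639.5 - 2.5(39) = 542.
After the shift, supply is Ls = 426.5 + 2.5W.
New equilibrium: 213 = 5W, so W = 42.6 and L = 533.
ΔW = 42.6 - 39 = 3.6.

ΔW = 3.6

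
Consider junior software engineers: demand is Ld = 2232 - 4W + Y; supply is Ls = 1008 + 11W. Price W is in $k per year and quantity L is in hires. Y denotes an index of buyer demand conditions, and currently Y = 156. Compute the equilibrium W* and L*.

With Y = 156, demand is Ld = 2388 - 4W.
Set Ld = Ls: 2388 - 4W = 1008 + 11W, so 1380 = 15W and W* = 92.
From the demand curve, L* = 2388 - 4(92) = 2020.

W* = 92, L* = 2020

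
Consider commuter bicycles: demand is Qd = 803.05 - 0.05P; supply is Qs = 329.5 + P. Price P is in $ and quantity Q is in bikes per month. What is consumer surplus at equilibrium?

Set Qd = Qs: 803.05 - 0.05P = 329.5 + P, so 473.55 = 1.05P and P* = 451.
From the demand curve, Q* = 803.05 - 0.05(451) = 780.5.
Demand choke price (Qd = 0): P = 803.05/0.05 = 16061. Consumer surplus = ½ × (16061 - 451) × 780.5 = 6091802.5.

Consumer surplus = 6091802.5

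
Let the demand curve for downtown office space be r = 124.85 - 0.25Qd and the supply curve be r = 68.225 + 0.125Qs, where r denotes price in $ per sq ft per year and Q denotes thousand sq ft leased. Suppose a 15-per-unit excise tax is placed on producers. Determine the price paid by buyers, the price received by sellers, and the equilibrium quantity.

In direct form, Qd = 499.4 - 4r and Qs = -545.8 + 8r.
Producers keep r_s = r_b - 15 per unit, so supply in terms of the buyer price is Qs = -665.8 + 8r_b.
Market clearing requires 499.4 - 4r_b = -665.8 + 8r_b; hence 1165.2 = 12r_b and r_b = 97.1.
Then r_s = 97.1 - 15 = 82.1 and Q = 499.4 - 4(97.1) = 111.

r_b = 97.1, r_s = 82.1, Q = 111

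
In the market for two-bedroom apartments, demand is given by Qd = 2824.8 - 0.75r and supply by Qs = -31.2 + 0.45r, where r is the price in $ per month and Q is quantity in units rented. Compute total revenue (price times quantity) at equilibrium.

Total revenue = 2474724

Equating demand and supply, 2824.8 - 0.75r = -31.2 + 0.45r gives 1.2r = 2856, so r* = 2380.
From the demand curve, Q* = 2824.8 - 0.75(2380) = 1039.8.
Total revenue = r* × Q* = 2380 × 1039.8 = 2474724.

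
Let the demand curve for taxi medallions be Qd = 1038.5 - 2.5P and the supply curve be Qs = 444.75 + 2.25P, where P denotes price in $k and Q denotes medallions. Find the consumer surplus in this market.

Consumer surplus = 105415.2

Equating demand and supply, 1038.5 - 2.5P = 444.75 + 2.25P gives 4.75P = 593.75, so P* = 125.
Substitute back: Q* = 1038.5 - 2.5(125) = 726.
Demand choke price (Qd = 0): P = 1038.5/2.5 = 415.4. Consumer surplus = ½ × (415.4 - 125) × 726 = 105415.2.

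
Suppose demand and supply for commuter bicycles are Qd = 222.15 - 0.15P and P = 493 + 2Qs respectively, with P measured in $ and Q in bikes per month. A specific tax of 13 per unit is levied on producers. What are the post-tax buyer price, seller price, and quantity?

P_b = 731, P_s = 718, Q = 112.5

Solving each curve for Q: Qs = -246.5 + 0.5P.
Producers keep P_s = P_b - 13 per unit, so supply in terms of the buyer price is Qs = -253 + 0.5P_b.
Set Qd = Qs: 222.15 - 0.15P_b = -253 + 0.5P_b, so 475.15 = 0.65P_b and P_b = 731.
Then P_s = 731 - 13 = 718 and Q = 222.15 - 0.15(731) = 112.5.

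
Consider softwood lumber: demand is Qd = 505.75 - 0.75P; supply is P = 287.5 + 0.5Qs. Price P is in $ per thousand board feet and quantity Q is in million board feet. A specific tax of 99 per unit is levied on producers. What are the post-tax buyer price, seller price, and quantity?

P_b = 465, P_s = 366, Q = 157

In direct form, Qs = -575 + 2P.
The tax drives a wedge P_b - P_s = 99. Substituting P_s = P_b - 99 into supply: Qs = -773 + 2P_b.
Equate demand and the shifted supply: 505.75 - 0.75P_b = -773 + 2P_b, giving 2.75P_b = 1278.75, so P_b = 465.
So P_s = 366 and the quantity traded is Q = 505.75 - 0.75(465) = 157.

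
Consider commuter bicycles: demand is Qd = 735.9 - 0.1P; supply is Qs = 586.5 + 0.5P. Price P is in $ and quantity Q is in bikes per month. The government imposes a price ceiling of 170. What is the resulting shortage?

At P = 170: Qd = 718.9 and Qs = 671.5.
Shortage = Qd - Qs = 718.9 - 671.5 = 47.4.

Shortage = 47.4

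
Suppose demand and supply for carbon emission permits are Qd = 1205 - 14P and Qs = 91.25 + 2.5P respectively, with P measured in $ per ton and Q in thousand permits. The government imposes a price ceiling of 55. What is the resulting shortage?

Evaluating both curves at the ceiling price 55 gives Qd = 435, Qs = 228.75.
Shortage = Qd - Qs = 435 - 228.75 = 206.25.

Shortage = 206.25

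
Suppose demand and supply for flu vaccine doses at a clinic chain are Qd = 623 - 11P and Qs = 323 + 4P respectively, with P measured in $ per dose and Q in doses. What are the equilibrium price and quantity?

P* = 20, Q* = 403

The market clears where 623 - 11P = 323 + 4P. Rearranging, 15P = 300, hence P* = 20.
From the demand curve, Q* = 623 - 11(20) = 403.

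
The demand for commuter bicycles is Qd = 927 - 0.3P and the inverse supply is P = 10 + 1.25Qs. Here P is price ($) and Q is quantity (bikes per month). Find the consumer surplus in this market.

Rewriting in direct form: Qs = -8 + 0.8P.
Equating demand and supply, 927 - 0.3P = -8 + 0.8P gives 1.1P = 935, so P* = 850.
Substitute back: Q* = 927 - 0.3(850) = 672.
Demand choke price (Qd = 0): P = 927/0.3 = 3090. Consumer surplus = ½ × (3090 - 850) × 672 = 752640.

Consumer surplus = 752640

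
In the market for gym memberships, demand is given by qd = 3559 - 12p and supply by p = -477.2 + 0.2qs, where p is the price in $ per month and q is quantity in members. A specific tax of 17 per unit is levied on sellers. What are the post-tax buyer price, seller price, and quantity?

p_b = 74, p_s = 57, q = 2671

Solving each curve for q: qs = 2386 + 5p.
Sellers keep p_s = p_b - 17 per unit, so supply in terms of the buyer price is qs = 2301 + 5p_b.
Market clearing requires 3559 - 12p_b = 2301 + 5p_b; hence 1258 = 17p_b and p_b = 74.
So p_s = 57 and the quantity traded is q = 3559 - 12(74) = 2671.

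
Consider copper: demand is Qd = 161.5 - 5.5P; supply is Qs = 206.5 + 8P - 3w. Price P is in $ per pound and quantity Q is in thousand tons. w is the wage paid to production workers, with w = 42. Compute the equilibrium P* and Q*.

P* = 6, Q* = 128.5

With w = 42, supply is Qs = 80.5 + 8P.
The market clears where 161.5 - 5.5P = 80.5 + 8P. Rearranging, 13.5P = 81, hence P* = 6.
Substitute back: Q* = 161.5 - 5.5(6) = 128.5.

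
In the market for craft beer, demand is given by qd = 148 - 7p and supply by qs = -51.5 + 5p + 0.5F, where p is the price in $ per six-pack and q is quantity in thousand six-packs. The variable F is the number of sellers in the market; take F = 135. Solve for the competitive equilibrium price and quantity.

p* = 11, q* = 71

With F = 135, supply is qs = 16 + 5p.
The market clears where 148 - 7p = 16 + 5p. Rearranging, 12p = 132, hence p* = 11.
Plugging p* into demand: q* = 148 - 7(11) = 71.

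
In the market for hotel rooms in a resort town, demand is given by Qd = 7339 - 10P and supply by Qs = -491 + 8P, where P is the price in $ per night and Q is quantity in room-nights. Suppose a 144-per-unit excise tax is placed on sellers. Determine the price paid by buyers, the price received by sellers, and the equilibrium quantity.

P_b = 499, P_s = 355, Q = 2349

The tax drives a wedge P_b - P_s = 144. Substituting P_s = P_b - 144 into supply: Qs = -1643 + 8P_b.
Market clearing requires 7339 - 10P_b = -1643 + 8P_b; hence 8982 = 18P_b and P_b = 499.
Then P_s = 499 - 144 = 355 and Q = 7339 - 10(499) = 2349.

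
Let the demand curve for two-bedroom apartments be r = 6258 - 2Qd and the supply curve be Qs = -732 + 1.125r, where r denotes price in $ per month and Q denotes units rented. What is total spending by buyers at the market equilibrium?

Total spending by buyers = 4611816

Rewriting in direct form: Qd = 3129 - 0.5r.
The market clears where 3129 - 0.5r = -732 + 1.125r. Rearranging, 1.625r = 3861, hence r* = 2376.
Substitute back: Q* = 3129 - 0.5(2376) = 1941.
Total spending by buyers = r* × Q* = 2376 × 1941 = 4611816.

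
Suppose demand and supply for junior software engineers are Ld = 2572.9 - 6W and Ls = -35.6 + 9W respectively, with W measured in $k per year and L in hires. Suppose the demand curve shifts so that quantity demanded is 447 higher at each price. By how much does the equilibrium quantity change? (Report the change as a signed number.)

Equating demand and supply, 2572.9 - 6W = -35.6 + 9W gives 15W = 2608.5, so W* = 173.9.
Substitute back: L* = 2572.9 - 6(173.9) = 1529.5.
After the shift, demand is Ld = 3019.9 - 6W.
New equilibrium: 3055.5 = 15W, so W = 203.7 and L = 1797.7.
ΔL = 1797.7 - 1529.5 = 268.2.

ΔL = 268.2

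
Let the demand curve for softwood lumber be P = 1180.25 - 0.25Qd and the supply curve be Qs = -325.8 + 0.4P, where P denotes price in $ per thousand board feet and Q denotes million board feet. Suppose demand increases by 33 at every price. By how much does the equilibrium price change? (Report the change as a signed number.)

ΔP = 7.5

In direct form, Qd = 4721 - 4P.
Set Qd = Qs: 4721 - 4P = -325.8 + 0.4P, so 5046.8 = 4.4P and P* = 1147.
Then Q* = 4721 - 4(1147) = 133.
After the shift, demand is Qd = 4754 - 4P.
The new intersection has 5079.8 = 4.4P, i.e. P = 1154.5, Q = 136.
ΔP = 1154.5 - 1147 = 7.5.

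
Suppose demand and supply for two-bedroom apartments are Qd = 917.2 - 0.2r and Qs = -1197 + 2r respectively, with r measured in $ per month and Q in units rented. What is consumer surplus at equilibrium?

Consumer surplus = 1314062.5

At equilibrium Qd = Qs, so 917.2 - 0.2r = -1197 + 2r; collecting terms, 2114.2 = 2.2r and r* = 961.
Plugging r* into demand: Q* = 917.2 - 0.2(961) = 725.
Demand choke price (Qd = 0): r = 917.2/0.2 = 4586. Consumer surplus = ½ × (4586 - 961) × 725 = 1314062.5.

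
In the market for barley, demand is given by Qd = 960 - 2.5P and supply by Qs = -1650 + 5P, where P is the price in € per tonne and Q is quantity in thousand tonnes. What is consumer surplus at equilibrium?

Consumer surplus = 1620

Set Qd = Qs: 960 - 2.5P = -1650 + 5P, so 2610 = 7.5P and P* = 348.
From the demand curve, Q* = 960 - 2.5(348) = 90.
Demand choke price (Qd = 0): P = 960/2.5 = 384. Consumer surplus = ½ × (384 - 348) × 90 = 1620.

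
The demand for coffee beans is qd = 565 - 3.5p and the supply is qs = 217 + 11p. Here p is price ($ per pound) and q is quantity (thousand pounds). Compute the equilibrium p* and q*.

p* = 24, q* = 481

Set qd = qs: 565 - 3.5p = 217 + 11p, so 348 = 14.5p and p* = 24.
Then q* = 565 - 3.5(24) = 481.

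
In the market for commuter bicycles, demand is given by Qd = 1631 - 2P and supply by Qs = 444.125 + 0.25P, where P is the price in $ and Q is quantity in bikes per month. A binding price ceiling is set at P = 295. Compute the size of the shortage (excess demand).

Shortage = 523.125

Evaluating both curves at the ceiling price 295 gives Qd = 1041, Qs = 517.875.
Shortage = Qd - Qs = 1041 - 517.875 = 523.125.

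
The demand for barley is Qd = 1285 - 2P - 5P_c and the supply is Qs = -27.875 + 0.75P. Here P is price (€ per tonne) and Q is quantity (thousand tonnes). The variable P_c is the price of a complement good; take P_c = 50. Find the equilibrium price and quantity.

With P_c = 50, demand is Qd = 1035 - 2P.
The market clears where 1035 - 2P = -27.875 + 0.75P. Rearranging, 2.75P = 1062.875, hence P* = 386.5.
Plugging P* into demand: Q* = 1035 - 2(386.5) = 262.

P* = 386.5, Q* = 262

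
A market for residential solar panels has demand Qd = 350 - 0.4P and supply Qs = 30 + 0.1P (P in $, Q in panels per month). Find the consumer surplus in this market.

Consumer surplus = 11045

Equating demand and supply, 350 - 0.4P = 30 + 0.1P gives 0.5P = 320, so P* = 640.
Plugging P* into demand: Q* = 350 - 0.4(640) = 94.
Demand choke price (Qd = 0): P = 350/0.4 = 875. Consumer surplus = ½ × (875 - 640) × 94 = 11045.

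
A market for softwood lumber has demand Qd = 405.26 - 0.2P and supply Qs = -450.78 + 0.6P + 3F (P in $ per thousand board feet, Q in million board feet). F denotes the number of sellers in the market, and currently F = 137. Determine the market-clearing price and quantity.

P* = 556.3, Q* = 294

With F = 137, supply is Qs = -39.78 + 0.6P.
At equilibrium Qd = Qs, so 405.26 - 0.2P = -39.78 + 0.6P; collecting terms, 445.04 = 0.8P and P* = 556.3.
From the demand curve, Q* = 405.26 - 0.2(556.3) = 294.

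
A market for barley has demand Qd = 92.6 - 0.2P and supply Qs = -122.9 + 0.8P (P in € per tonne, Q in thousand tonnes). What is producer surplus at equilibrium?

The market clears where 92.6 - 0.2P = -122.9 + 0.8P. Rearranging, P = 215.5, hence P* = 215.5.
Plugging P* into demand: Q* = 92.6 - 0.2(215.5) = 49.5.
Supply choke price (Qs = 0): P = 153.625. Producer surplus = ½ × (215.5 - 153.625) × 49.5 = 1531.40625.

Producer surplus = 1531.40625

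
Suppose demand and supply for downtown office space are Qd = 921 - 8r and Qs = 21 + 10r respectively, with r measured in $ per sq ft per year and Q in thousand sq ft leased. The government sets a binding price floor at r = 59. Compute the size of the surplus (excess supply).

Surplus = 162

Evaluating both curves at the floor price 59 gives Qd = 449, Qs = 611.
Surplus = Qs - Qd = 611 - 449 = 162.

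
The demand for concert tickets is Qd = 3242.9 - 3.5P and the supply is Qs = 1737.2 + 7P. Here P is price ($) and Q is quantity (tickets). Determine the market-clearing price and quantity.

At equilibrium Qd = Qs, so 3242.9 - 3.5P = 1737.2 + 7P; collecting terms, 1505.7 = 10.5P and P* = 143.4.
Plugging P* into demand: Q* = 3242.9 - 3.5(143.4) = 2741.

P* = 143.4, Q* = 2741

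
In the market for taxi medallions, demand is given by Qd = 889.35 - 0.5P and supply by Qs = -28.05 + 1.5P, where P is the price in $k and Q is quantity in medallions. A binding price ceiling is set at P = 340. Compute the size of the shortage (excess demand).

Evaluating both curves at the ceiling price 340 gives Qd = 719.35, Qs = 481.95.
Shortage = Qd - Qs = 719.35 - 481.95 = 237.4.

Shortage = 237.4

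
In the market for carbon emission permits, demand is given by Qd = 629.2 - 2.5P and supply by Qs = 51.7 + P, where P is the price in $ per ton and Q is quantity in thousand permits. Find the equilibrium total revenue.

At equilibrium Qd = Qs, so 629.2 - 2.5P = 51.7 + P; collecting terms, 577.5 = 3.5P and P* = 165.
From the demand curve, Q* = 629.2 - 2.5(165) = 216.7.
Total revenue = P* × Q* = 165 × 216.7 = 35755.5.

Total revenue = 35755.5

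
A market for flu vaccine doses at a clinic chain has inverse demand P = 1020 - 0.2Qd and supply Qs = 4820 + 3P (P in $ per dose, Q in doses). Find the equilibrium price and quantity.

Solving each curve for Q: Qd = 5100 - 5P.
Set Qd = Qs: 5100 - 5P = 4820 + 3P, so 280 = 8P and P* = 35.
Substitute back: Q* = 5100 - 5(35) = 4925.

P* = 35, Q* = 4925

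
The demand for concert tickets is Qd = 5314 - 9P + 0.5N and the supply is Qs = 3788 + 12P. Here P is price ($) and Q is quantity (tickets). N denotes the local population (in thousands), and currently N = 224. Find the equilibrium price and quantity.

With N = 224, demand is Qd = 5426 - 9P.
Equating demand and supply, 5426 - 9P = 3788 + 12P gives 21P = 1638, so P* = 78.
Then Q* = 5426 - 9(78) = 4724.

P* = 78, Q* = 4724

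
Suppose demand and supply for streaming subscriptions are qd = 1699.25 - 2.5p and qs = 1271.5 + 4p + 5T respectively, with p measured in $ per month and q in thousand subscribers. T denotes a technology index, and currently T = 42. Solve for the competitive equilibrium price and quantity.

p* = 33.5, q* = 1615.5

With T = 42, supply is qs = 1481.5 + 4p.
Equating demand and supply, 1699.25 - 2.5p = 1481.5 + 4p gives 6.5p = 217.75, so p* = 33.5.
From the demand curve, q* = 1699.25 - 2.5(33.5) = 1615.5.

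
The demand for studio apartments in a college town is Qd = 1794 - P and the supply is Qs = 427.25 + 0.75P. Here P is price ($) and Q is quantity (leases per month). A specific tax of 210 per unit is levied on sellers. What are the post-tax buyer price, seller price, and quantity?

P_b = 871, P_s = 661, Q = 923

The tax drives a wedge P_b - P_s = 210. Substituting P_s = P_b - 210 into supply: Qs = 269.75 + 0.75P_b.
Equate demand and the shifted supply: 1794 - P_b = 269.75 + 0.75P_b, giving 1.75P_b = 1524.25, so P_b = 871.
Then P_s = 871 - 210 = 661 and Q = 1794 - 871 = 923.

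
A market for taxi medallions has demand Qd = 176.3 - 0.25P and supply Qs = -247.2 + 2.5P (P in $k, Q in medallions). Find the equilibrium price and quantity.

P* = 154, Q* = 137.8

Equating demand and supply, 176.3 - 0.25P = -247.2 + 2.5P gives 2.75P = 423.5, so P* = 154.
Plugging P* into demand: Q* = 176.3 - 0.25(154) = 137.8.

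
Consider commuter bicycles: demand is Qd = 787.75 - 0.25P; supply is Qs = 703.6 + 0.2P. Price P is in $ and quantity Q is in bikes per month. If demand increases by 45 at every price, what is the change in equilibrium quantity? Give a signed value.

ΔQ = 20

The market clears where 787.75 - 0.25P = 703.6 + 0.2P. Rearranging, 0.45P = 84.15, hence P* = 187.
Plugging P* into demand: Q* = 787.75 - 0.25(187) = 741.
After the shift, demand is Qd = 832.75 - 0.25P.
Re-solving, 0.45P = 129.15 gives P = 287 and Q = 761.
ΔQ = 761 - 741 = 20.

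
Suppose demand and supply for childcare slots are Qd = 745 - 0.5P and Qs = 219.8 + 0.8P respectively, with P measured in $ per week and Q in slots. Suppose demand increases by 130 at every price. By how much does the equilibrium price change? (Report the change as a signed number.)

ΔP = 100

The market clears where 745 - 0.5P = 219.8 + 0.8P. Rearranging, 1.3P = 525.2, hence P* = 404.
Plugging P* into demand: Q* = 745 - 0.5(404) = 543.
After the shift, demand is Qd = 875 - 0.5P.
New equilibrium: 655.2 = 1.3P, so P = 504 and Q = 623.
ΔP = 504 - 404 = 100.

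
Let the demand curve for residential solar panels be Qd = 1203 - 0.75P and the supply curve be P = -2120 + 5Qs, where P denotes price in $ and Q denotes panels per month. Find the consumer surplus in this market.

Rewriting in direct form: Qs = 424 + 0.2P.
The market clears where 1203 - 0.75P = 424 + 0.2P. Rearranging, 0.95P = 779, hence P* = 820.
From the demand curve, Q* = 1203 - 0.75(820) = 588.
Demand choke price (Qd = 0): P = 1203/0.75 = 1604. Consumer surplus = ½ × (1604 - 820) × 588 = 230496.

Consumer surplus = 230496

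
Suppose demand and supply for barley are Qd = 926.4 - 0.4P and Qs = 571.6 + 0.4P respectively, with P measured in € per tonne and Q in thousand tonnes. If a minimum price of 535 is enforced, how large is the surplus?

Evaluating both curves at the floor price 535 gives Qd = 712.4, Qs = 785.6.
Surplus = Qs - Qd = 785.6 - 712.4 = 73.2.

Surplus = 73.2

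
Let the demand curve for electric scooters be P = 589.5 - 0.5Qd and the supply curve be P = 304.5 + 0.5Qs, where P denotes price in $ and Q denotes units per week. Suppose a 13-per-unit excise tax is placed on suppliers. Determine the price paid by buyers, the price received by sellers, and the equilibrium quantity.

Inverting to quantity form: Qd = 1179 - 2P and Qs = -609 + 2P.
With a tax of 13 on suppliers, they supply based on the net price P_s = P_b - 13, so Qs = -635 + 2P_b.
Market clearing requires 1179 - 2P_b = -635 + 2P_b; hence 1814 = 4P_b and P_b = 453.5.
So P_s = 440.5 and the quantity traded is Q = 1179 - 2(453.5) = 272.

P_b = 453.5, P_s = 440.5, Q = 272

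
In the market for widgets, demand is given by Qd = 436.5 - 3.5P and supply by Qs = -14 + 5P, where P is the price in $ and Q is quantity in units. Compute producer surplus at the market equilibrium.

At equilibrium Qd = Qs, so 436.5 - 3.5P = -14 + 5P; collecting terms, 450.5 = 8.5P and P* = 53.
Substitute back: Q* = 436.5 - 3.5(53) = 251.
Supply choke price (Qs = 0): P = 2.8. Producer surplus = ½ × (53 - 2.8) × 251 = 6300.1.

Producer surplus = 6300.1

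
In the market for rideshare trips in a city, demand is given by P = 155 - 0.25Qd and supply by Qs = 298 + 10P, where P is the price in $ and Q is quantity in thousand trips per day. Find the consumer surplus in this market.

Rewriting in direct form: Qd = 620 - 4P.
The market clears where 620 - 4P = 298 + 10P. Rearranging, 14P = 322, hence P* = 23.
Substitute back: Q* = 620 - 4(23) = 528.
Demand choke price (Qd = 0): P = 620/4 = 155. Consumer surplus = ½ × (155 - 23) × 528 = 34848.

Consumer surplus = 34848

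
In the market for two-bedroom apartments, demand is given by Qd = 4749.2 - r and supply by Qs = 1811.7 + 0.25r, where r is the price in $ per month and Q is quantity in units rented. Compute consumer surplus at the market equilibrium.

Consumer surplus = 2878080.32

At equilibrium Qd = Qs, so 4749.2 - r = 1811.7 + 0.25r; collecting terms, 2937.5 = 1.25r and r* = 2350.
Then Q* = 4749.2 - 2350 = 2399.2.
Demand choke price (Qd = 0): r = 4749.2. Consumer surplus = ½ × (4749.2 - 2350) × 2399.2 = 2878080.32.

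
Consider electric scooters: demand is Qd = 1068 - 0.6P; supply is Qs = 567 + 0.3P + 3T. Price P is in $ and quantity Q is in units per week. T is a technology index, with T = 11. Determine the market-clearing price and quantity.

With T = 11, supply is Qs = 600 + 0.3P.
At equilibrium Qd = Qs, so 1068 - 0.6P = 600 + 0.3P; collecting terms, 468 = 0.9P and P* = 520.
Then Q* = 1068 - 0.6(520) = 756.

P* = 520, Q* = 756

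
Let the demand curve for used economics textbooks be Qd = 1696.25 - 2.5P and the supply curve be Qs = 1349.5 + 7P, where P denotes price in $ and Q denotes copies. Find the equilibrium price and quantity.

P* = 36.5, Q* = 1605

At equilibrium Qd = Qs, so 1696.25 - 2.5P = 1349.5 + 7P; collecting terms, 346.75 = 9.5P and P* = 36.5.
Then Q* = 1696.25 - 2.5(36.5) = 1605.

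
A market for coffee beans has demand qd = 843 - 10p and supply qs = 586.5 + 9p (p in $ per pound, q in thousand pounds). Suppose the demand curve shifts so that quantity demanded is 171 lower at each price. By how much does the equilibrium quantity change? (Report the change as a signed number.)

Δq = -81

Set qd = qs: 843 - 10p = 586.5 + 9p, so 256.5 = 19p and p* = 13.5.
Then q* = 843 - 10(13.5) = 708.
After the shift, demand is qd = 672 - 10p.
New equilibrium: 85.5 = 19p, so p = 4.5 and q = 627.
Δq = 627 - 708 = -81.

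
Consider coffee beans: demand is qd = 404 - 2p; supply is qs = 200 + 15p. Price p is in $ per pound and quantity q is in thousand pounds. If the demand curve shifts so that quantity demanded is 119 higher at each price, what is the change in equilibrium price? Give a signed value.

Δp = 7

The market clears where 404 - 2p = 200 + 15p. Rearranging, 17p = 204, hence p* = 12.
Plugging p* into demand: q* = 404 - 2(12) = 380.
After the shift, demand is qd = 523 - 2p.
Re-solving, 17p = 323 gives p = 19 and q = 485.
Δp = 19 - 12 = 7.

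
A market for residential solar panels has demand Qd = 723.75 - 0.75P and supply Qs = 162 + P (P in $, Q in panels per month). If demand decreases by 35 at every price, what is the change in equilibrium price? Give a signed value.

ΔP = -20

Equating demand and supply, 723.75 - 0.75P = 162 + P gives 1.75P = 561.75, so P* = 321.
Plugging P* into demand: Q* = 723.75 - 0.75(321) = 483.
After the shift, demand is Qd = 688.75 - 0.75P.
New equilibrium: 526.75 = 1.75P, so P = 301 and Q = 463.
ΔP = 301 - 321 = -20.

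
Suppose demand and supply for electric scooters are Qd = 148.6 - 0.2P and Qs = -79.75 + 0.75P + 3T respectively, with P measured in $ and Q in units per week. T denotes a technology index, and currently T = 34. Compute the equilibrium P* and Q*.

P* = 133, Q* = 122

With T = 34, supply is Qs = 22.25 + 0.75P.
The market clears where 148.6 - 0.2P = 22.25 + 0.75P. Rearranging, 0.95P = 126.35, hence P* = 133.
Then Q* = 148.6 - 0.2(133) = 122.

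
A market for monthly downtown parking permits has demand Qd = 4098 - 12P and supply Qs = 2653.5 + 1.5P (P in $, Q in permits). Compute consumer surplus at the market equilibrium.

At equilibrium Qd = Qs, so 4098 - 12P = 2653.5 + 1.5P; collecting terms, 1444.5 = 13.5P and P* = 107.
Plugging P* into demand: Q* = 4098 - 12(107) = 2814.
Demand choke price (Qd = 0): P = 4098/12 = 341.5. Consumer surplus = ½ × (341.5 - 107) × 2814 = 329941.5.

Consumer surplus = 329941.5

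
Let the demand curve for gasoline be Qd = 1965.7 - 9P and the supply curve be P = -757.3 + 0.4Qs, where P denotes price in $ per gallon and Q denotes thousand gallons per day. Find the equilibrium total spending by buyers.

Total spending by buyers = 12026.7

Rewriting in direct form: Qs = 1893.25 + 2.5P.
The market clears where 1965.7 - 9P = 1893.25 + 2.5P. Rearranging, 11.5P = 72.45, hence P* = 6.3.
Then Q* = 1965.7 - 9(6.3) = 1909.
Total spending by buyers = P* × Q* = 6.3 × 1909 = 12026.7.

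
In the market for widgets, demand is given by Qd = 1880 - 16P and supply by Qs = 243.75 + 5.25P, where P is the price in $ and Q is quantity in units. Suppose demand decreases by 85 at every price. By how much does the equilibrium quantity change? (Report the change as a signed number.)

ΔQ = -21

Equating demand and supply, 1880 - 16P = 243.75 + 5.25P gives 21.25P = 1636.25, so P* = 77.
Substitute back: Q* = 1880 - 16(77) = 648.
After the shift, demand is Qd = 1795 - 16P.
Re-solving, 21.25P = 1551.25 gives P = 73 and Q = 627.
ΔQ = 627 - 648 = -21.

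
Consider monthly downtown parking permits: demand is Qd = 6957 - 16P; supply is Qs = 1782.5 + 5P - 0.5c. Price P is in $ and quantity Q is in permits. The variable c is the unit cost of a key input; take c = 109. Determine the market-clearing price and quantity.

With c = 109, supply is Qs = 1728 + 5P.
At equilibrium Qd = Qs, so 6957 - 16P = 1728 + 5P; collecting terms, 5229 = 21P and P* = 249.
Then Q* = 6957 - 16(249) = 2973.

P* = 249, Q* = 2973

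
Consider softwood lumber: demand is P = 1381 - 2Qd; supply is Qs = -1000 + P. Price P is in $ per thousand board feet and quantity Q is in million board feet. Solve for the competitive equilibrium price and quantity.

Inverting to quantity form: Qd = 690.5 - 0.5P.
At equilibrium Qd = Qs, so 690.5 - 0.5P = -1000 + P; collecting terms, 1690.5 = 1.5P and P* = 1127.
Plugging P* into demand: Q* = 690.5 - 0.5(1127) = 127.

P* = 1127, Q* = 127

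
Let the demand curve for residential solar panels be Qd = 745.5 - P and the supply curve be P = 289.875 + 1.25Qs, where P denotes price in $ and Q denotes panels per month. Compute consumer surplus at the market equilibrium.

Inverting to quantity form: Qs = -231.9 + 0.8P.
Set Qd = Qs: 745.5 - P = -231.9 + 0.8P, so 977.4 = 1.8P and P* = 543.
Plugging P* into demand: Q* = 745.5 - 543 = 202.5.
Demand choke price (Qd = 0): P = 745.5. Consumer surplus = ½ × (745.5 - 543) × 202.5 = 20503.125.

Consumer surplus = 20503.125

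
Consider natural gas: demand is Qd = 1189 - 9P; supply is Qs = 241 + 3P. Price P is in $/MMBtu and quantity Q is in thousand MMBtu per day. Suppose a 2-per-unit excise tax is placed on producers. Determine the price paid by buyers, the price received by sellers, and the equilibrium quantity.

P_b = 79.5, P_s = 77.5, Q = 473.5

Producers keep P_s = P_b - 2 per unit, so supply in terms of the buyer price is Qs = 235 + 3P_b.
Equate demand and the shifted supply: 1189 - 9P_b = 235 + 3P_b, giving 12P_b = 954, so P_b = 79.5.
Then P_s = 79.5 - 2 = 77.5 and Q = 1189 - 9(79.5) = 473.5.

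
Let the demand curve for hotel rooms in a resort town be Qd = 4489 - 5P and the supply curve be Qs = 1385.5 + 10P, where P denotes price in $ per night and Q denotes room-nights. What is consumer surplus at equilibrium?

Set Qd = Qs: 4489 - 5P = 1385.5 + 10P, so 3103.5 = 15P and P* = 206.9.
Then Q* = 4489 - 5(206.9) = 3454.5.
Demand choke price (Qd = 0): P = 4489/5 = 897.8. Consumer surplus = ½ × (897.8 - 206.9) × 3454.5 = 1193357.025.

Consumer surplus = 1193357.025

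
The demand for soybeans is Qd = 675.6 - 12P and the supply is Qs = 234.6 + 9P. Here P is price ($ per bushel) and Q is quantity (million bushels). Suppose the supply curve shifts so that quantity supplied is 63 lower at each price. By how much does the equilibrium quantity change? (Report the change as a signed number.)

ΔQ = -36

Equating demand and supply, 675.6 - 12P = 234.6 + 9P gives 21P = 441, so P* = 21.
From the demand curve, Q* = 675.6 - 12(21) = 423.6.
After the shift, supply is Qs = 171.6 + 9P.
The new intersection has 504 = 21P, i.e. P = 24, Q = 387.6.
ΔQ = 387.6 - 423.6 = -36.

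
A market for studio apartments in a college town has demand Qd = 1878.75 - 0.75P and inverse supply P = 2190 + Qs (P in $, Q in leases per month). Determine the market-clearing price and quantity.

Rewriting in direct form: Qs = -2190 + P.
The market clears where 1878.75 - 0.75P = -2190 + P. Rearranging, 1.75P = 4068.75, hence P* = 2325.
Substitute back: Q* = 1878.75 - 0.75(2325) = 135.

P* = 2325, Q* = 135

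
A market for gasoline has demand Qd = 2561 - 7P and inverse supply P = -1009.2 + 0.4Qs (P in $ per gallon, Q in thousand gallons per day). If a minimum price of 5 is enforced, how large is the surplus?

Rewriting in direct form: Qs = 2523 + 2.5P.
Evaluating both curves at the floor price 5 gives Qd = 2526, Qs = 2535.5.
Surplus = Qs - Qd = 2535.5 - 2526 = 9.5.

Surplus = 9.5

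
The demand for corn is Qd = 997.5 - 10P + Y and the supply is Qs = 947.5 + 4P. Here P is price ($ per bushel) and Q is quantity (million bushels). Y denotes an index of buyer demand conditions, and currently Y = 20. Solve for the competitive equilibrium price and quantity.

With Y = 20, demand is Qd = 1017.5 - 10P.
The market clears where 1017.5 - 10P = 947.5 + 4P. Rearranging, 14P = 70, hence P* = 5.
Then Q* = 1017.5 - 10(5) = 967.5.

P* = 5, Q* = 967.5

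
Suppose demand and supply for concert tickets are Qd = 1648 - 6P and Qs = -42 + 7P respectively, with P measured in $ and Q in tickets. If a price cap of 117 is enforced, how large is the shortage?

Evaluating both curves at the ceiling price 117 gives Qd = 946, Qs = 777.
Shortage = Qd - Qs = 946 - 777 = 169.

Shortage = 169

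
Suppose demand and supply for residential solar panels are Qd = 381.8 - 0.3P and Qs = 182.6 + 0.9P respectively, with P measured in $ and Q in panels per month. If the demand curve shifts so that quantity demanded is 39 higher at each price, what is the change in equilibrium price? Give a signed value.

Equating demand and supply, 381.8 - 0.3P = 182.6 + 0.9P gives 1.2P = 199.2, so P* = 166.
Then Q* = 381.8 - 0.3(166) = 332.
After the shift, demand is Qd = 420.8 - 0.3P.
Re-solving, 1.2P = 238.2 gives P = 198.5 and Q = 361.25.
ΔP = 198.5 - 166 = 32.5.

ΔP = 32.5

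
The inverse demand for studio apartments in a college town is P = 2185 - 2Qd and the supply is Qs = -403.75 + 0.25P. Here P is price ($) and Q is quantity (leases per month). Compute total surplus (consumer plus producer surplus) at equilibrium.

In direct form, Qd = 1092.5 - 0.5P.
Equating demand and supply, 1092.5 - 0.5P = -403.75 + 0.25P gives 0.75P = 1496.25, so P* = 1995.
Plugging P* into demand: Q* = 1092.5 - 0.5(1995) = 95.
Demand choke price = 2185; supply choke price = 1615. CS = ½(2185 - 1995)(95) = 9025; PS = ½(1995 - 1615)(95) = 18050. Total surplus = 27075.

Total surplus = 27075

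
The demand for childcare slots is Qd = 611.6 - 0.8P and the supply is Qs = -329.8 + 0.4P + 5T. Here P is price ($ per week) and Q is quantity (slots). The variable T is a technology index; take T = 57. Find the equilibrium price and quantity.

With T = 57, supply is Qs = -44.8 + 0.4P.
The market clears where 611.6 - 0.8P = -44.8 + 0.4P. Rearranging, 1.2P = 656.4, hence P* = 547.
Substitute back: Q* = 611.6 - 0.8(547) = 174.

P* = 547, Q* = 174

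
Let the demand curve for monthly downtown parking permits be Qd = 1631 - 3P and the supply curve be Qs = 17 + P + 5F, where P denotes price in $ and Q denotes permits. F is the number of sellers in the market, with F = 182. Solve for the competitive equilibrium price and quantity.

With F = 182, supply is Qs = 927 + P.
Equating demand and supply, 1631 - 3P = 927 + P gives 4P = 704, so P* = 176.
Substitute back: Q* = 1631 - 3(176) = 1103.

P* = 176, Q* = 1103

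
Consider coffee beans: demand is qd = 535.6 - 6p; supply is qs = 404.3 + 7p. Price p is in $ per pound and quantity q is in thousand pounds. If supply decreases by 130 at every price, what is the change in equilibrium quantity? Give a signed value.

Equating demand and supply, 535.6 - 6p = 404.3 + 7p gives 13p = 131.3, so p* = 10.1.
Plugging p* into demand: q* = 535.6 - 6(10.1) = 475.
After the shift, supply is qs = 274.3 + 7p.
Re-solving, 13p = 261.3 gives p = 20.1 and q = 415.
Δq = 415 - 475 = -60.

Δq = -60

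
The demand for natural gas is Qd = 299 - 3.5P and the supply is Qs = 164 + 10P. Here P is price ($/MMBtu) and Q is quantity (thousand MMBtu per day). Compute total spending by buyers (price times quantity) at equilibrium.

Total spending by buyers = 2640

At equilibrium Qd = Qs, so 299 - 3.5P = 164 + 10P; collecting terms, 135 = 13.5P and P* = 10.
From the demand curve, Q* = 299 - 3.5(10) = 264.
Total spending by buyers = P* × Q* = 10 × 264 = 2640.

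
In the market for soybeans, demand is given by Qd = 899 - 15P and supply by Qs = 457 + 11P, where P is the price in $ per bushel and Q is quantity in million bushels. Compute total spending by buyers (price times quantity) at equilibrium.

The market clears where 899 - 15P = 457 + 11P. Rearranging, 26P = 442, hence P* = 17.
Plugging P* into demand: Q* = 899 - 15(17) = 644.
Total spending by buyers = P* × Q* = 17 × 644 = 10948.

Total spending by buyers = 10948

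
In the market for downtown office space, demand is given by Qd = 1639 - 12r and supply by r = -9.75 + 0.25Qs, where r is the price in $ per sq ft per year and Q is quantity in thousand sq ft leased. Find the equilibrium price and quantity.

Solving each curve for Q: Qs = 39 + 4r.
Equating demand and supply, 1639 - 12r = 39 + 4r gives 16r = 1600, so r* = 100.
Then Q* = 1639 - 12(100) = 439.

r* = 100, Q* = 439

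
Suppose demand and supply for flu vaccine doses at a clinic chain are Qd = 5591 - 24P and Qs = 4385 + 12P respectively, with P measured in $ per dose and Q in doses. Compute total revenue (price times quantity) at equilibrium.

Total revenue = 160364.5

The market clears where 5591 - 24P = 4385 + 12P. Rearranging, 36P = 1206, hence P* = 33.5.
Substitute back: Q* = 5591 - 24(33.5) = 4787.
Total revenue = P* × Q* = 33.5 × 4787 = 160364.5.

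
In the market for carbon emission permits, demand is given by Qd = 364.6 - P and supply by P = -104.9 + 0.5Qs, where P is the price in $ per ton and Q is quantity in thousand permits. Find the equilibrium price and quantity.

Rewriting in direct form: Qs = 209.8 + 2P.
At equilibrium Qd = Qs, so 364.6 - P = 209.8 + 2P; collecting terms, 154.8 = 3P and P* = 51.6.
From the demand curve, Q* = 364.6 - 51.6 = 313.

P* = 51.6, Q* = 313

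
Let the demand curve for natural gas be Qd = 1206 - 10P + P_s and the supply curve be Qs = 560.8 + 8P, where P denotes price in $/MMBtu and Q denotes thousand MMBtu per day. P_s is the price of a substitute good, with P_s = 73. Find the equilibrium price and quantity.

With P_s = 73, demand is Qd = 1279 - 10P.
Set Qd = Qs: 1279 - 10P = 560.8 + 8P, so 718.2 = 18P and P* = 39.9.
Substitute back: Q* = 1279 - 10(39.9) = 880.

P* = 39.9, Q* = 880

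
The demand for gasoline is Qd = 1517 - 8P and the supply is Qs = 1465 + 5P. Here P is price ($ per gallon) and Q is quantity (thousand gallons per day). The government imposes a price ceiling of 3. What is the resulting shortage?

At P = 3: Qd = 1493 and Qs = 1480.
Shortage = Qd - Qs = 1493 - 1480 = 13.

Shortage = 13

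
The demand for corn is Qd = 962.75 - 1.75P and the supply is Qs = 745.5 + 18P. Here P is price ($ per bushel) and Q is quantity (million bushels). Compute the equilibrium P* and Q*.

The market clears where 962.75 - 1.75P = 745.5 + 18P. Rearranging, 19.75P = 217.25, hence P* = 11.
From the demand curve, Q* = 962.75 - 1.75(11) = 943.5.

P* = 11, Q* = 943.5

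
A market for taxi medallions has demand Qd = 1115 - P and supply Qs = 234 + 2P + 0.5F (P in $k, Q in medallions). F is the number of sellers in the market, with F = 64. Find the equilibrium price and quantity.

P* = 283, Q* = 832

With F = 64, supply is Qs = 266 + 2P.
Equating demand and supply, 1115 - P = 266 + 2P gives 3P = 849, so P* = 283.
From the demand curve, Q* = 1115 - 283 = 832.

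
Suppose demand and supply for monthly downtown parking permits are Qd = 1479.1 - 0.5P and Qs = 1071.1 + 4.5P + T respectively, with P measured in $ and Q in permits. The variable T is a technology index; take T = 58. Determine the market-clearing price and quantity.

With T = 58, supply is Qs = 1129.1 + 4.5P.
Equating demand and supply, 1479.1 - 0.5P = 1129.1 + 4.5P gives 5P = 350, so P* = 70.
Plugging P* into demand: Q* = 1479.1 - 0.5(70) = 1444.1.

P* = 70, Q* = 1444.1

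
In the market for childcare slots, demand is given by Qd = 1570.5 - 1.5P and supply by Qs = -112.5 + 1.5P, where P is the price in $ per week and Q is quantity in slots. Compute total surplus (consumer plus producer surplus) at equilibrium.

The market clears where 1570.5 - 1.5P = -112.5 + 1.5P. Rearranging, 3P = 1683, hence P* = 561.
From the demand curve, Q* = 1570.5 - 1.5(561) = 729.
Demand choke price = 1047; supply choke price = 75. CS = ½(1047 - 561)(729) = 177147; PS = ½(561 - 75)(729) = 177147. Total surplus = 354294.

Total surplus = 354294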